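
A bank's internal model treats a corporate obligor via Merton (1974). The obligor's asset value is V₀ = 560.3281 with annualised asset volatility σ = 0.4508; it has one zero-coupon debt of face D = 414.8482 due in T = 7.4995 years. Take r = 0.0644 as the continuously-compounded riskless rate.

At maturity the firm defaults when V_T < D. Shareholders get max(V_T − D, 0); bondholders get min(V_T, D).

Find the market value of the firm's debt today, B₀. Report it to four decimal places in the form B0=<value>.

d₁ = [ln(V₀/D) + (r + σ²/2)T] / (σ√T)
   = [ln(560.3281/414.8482) + (0.0644 + 0.5·0.4508²)·7.4995] / (0.4508·√7.4995)
   = [0.300610 + 1.244994] / 1.234525 = 1.251982
d₂ = d₁ − σ√T = 1.251982 − 1.234525 = 0.017457
N(d₁) = 0.894712,  N(d₂) = 0.506964,  e^(−rT) = 0.616950
E₀ = V₀·N(d₁) − D·e^(−rT)·N(d₂)
   = 560.3281·0.894712 − 414.8482·0.616950·0.506964 = 371.579608
B₀ = V₀ − E₀ = 560.3281 − 371.579608 = 188.748492

B0=188.7485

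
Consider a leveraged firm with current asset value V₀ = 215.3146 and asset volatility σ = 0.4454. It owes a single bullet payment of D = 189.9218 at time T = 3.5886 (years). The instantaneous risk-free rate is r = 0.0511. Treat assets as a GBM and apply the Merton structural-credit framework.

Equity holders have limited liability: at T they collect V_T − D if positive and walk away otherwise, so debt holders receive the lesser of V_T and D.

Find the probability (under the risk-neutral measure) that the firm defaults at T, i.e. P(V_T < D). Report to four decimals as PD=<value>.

d₁ = [ln(V₀/D) + (r + σ²/2)T] / (σ√T)
   = [ln(215.3146/189.9218) + (0.0511 + 0.5·0.4454²)·3.5886] / (0.4454·√3.5886)
   = [0.125488 + 0.539333] / 0.843748 = 0.787937
d₂ = d₁ − σ√T = 0.787937 − 0.843748 = -0.055811
risk-neutral PD = N(−d₂) = N(0.055811) = 0.522254

PD=0.5223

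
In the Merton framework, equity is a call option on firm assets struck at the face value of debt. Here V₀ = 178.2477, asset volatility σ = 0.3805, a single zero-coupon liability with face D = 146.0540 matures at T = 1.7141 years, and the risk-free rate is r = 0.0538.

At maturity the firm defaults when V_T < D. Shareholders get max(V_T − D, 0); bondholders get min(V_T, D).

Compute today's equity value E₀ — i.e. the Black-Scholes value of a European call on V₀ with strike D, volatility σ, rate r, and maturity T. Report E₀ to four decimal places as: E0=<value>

d₁ = [ln(V₀/D) + (r + σ²/2)T] / (σ√T)
   = [ln(178.2477/146.0540) + (0.0538 + 0.5·0.3805²)·1.7141] / (0.3805·√1.7141)
   = [0.199198 + 0.216302] / 0.498164 = 0.834062
d₂ = d₁ − σ√T = 0.834062 − 0.498164 = 0.335898
N(d₁) = 0.797877,  N(d₂) = 0.631526,  e^(−rT) = 0.911906
E₀ = V₀·N(d₁) − D·e^(−rT)·N(d₂)
   = 178.2477·0.797877 − 146.0540·0.911906·0.631526 = 58.108382

E0=58.1084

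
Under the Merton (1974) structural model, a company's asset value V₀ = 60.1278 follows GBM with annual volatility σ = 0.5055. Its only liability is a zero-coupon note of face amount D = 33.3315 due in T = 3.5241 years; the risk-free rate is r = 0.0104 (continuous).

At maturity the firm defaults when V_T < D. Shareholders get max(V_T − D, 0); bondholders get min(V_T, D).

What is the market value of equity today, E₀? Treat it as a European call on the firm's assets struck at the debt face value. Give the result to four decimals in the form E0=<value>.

d₁ = [ln(V₀/D) + (r + σ²/2)T] / (σ√T)
   = [ln(60.1278/33.3315) + (0.0104 + 0.5·0.5055²)·3.5241] / (0.5055·√3.5241)
   = [0.589969 + 0.486908] / 0.948954 = 1.134804
d₂ = d₁ − σ√T = 1.134804 − 0.948954 = 0.185850
N(d₁) = 0.871771,  N(d₂) = 0.573719,  e^(−rT) = 0.964013
E₀ = V₀·N(d₁) − D·e^(−rT)·N(d₂)
   = 60.1278·0.871771 − 33.3315·0.964013·0.573719 = 33.982962

E0=33.9830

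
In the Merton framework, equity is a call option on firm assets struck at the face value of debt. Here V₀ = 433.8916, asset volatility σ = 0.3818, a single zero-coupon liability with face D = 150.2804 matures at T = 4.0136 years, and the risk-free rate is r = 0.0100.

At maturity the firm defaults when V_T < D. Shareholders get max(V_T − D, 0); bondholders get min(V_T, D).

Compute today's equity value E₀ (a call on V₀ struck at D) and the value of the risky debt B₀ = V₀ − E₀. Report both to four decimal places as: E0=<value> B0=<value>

E0=295.6393 B0=138.2523

d₁ = [ln(V₀/D) + (r + σ²/2)T] / (σ√T)
   = [ln(433.8916/150.2804) + (0.0100 + 0.5·0.3818²)·4.0136] / (0.3818·√4.0136)
   = [1.060292 + 0.332670] / 0.764897 = 1.821110
d₂ = d₁ − σ√T = 1.821110 − 0.764897 = 1.056213
N(d₁) = 0.965705,  N(d₂) = 0.854565,  e^(−rT) = 0.960659
E₀ = V₀·N(d₁) − D·e^(−rT)·N(d₂)
   = 433.8916·0.965705 − 150.2804·0.960659·0.854565 = 295.639326
B₀ = V₀ − E₀ = 433.8916 − 295.639326 = 138.252274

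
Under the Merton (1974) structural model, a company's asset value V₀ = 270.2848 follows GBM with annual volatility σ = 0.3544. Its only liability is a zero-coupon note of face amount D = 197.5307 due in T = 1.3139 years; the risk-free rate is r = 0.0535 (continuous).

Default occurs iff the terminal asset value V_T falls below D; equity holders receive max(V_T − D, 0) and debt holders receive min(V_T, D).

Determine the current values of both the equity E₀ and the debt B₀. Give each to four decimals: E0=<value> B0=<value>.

d₁ = [ln(V₀/D) + (r + σ²/2)T] / (σ√T)
   = [ln(270.2848/197.5307) + (0.0535 + 0.5·0.3544²)·1.3139] / (0.3544·√1.3139)
   = [0.313582 + 0.152806] / 0.406233 = 1.148082
d₂ = d₁ − σ√T = 1.148082 − 0.406233 = 0.741849
N(d₁) = 0.874533,  N(d₂) = 0.770911,  e^(−rT) = 0.932120
E₀ = V₀·N(d₁) − D·e^(−rT)·N(d₂)
   = 270.2848·0.874533 − 197.5307·0.932120·0.770911 = 94.431011
B₀ = V₀ − E₀ = 270.2848 − 94.431011 = 175.853789

E0=94.4310 B0=175.8538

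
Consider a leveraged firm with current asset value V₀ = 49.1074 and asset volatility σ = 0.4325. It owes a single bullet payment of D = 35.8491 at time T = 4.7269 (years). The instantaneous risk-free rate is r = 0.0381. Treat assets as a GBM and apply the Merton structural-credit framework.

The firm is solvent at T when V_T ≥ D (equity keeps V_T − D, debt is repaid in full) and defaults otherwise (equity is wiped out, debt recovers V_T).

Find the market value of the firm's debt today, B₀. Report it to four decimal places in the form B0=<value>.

d₁ = [ln(V₀/D) + (r + σ²/2)T] / (σ√T)
   = [ln(49.1074/35.8491) + (0.0381 + 0.5·0.4325²)·4.7269] / (0.4325·√4.7269)
   = [0.314691 + 0.622193] / 0.940317 = 0.996349
d₂ = d₁ − σ√T = 0.996349 − 0.940317 = 0.056032
N(d₁) = 0.840460,  N(d₂) = 0.522342,  e^(−rT) = 0.835191
E₀ = V₀·N(d₁) − D·e^(−rT)·N(d₂)
   = 49.1074·0.840460 − 35.8491·0.835191·0.522342 = 25.633436
B₀ = V₀ − E₀ = 49.1074 − 25.633436 = 23.473964

B0=23.4740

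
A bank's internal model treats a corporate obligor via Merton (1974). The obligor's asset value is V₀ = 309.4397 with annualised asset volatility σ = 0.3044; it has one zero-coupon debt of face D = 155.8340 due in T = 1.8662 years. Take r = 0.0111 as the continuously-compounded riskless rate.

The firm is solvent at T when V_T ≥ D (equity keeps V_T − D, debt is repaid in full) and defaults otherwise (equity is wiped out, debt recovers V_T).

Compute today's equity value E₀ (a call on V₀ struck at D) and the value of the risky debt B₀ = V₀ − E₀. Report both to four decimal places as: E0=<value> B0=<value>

d₁ = [ln(V₀/D) + (r + σ²/2)T] / (σ√T)
   = [ln(309.4397/155.8340) + (0.0111 + 0.5·0.3044²)·1.8662] / (0.3044·√1.8662)
   = [0.685972 + 0.107175] / 0.415838 = 1.907348
d₂ = d₁ − σ√T = 1.907348 − 0.415838 = 1.491511
N(d₁) = 0.971762,  N(d₂) = 0.932086,  e^(−rT) = 0.979498
E₀ = V₀·N(d₁) − D·e^(−rT)·N(d₂)
   = 309.4397·0.971762 − 155.8340·0.979498·0.932086 = 158.428980
B₀ = V₀ − E₀ = 309.4397 − 158.428980 = 151.010720

E0=158.4290 B0=151.0107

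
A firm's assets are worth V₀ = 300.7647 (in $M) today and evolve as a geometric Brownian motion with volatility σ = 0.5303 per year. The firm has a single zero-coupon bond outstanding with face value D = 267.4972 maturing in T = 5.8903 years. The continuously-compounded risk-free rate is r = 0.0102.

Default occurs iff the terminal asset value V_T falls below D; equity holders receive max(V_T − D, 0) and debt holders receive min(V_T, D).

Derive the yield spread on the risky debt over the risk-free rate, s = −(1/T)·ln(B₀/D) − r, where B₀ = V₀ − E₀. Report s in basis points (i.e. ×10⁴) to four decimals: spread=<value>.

spread=966.2961

d₁ = [ln(V₀/D) + (r + σ²/2)T] / (σ√T)
   = [ln(300.7647/267.4972) + (0.0102 + 0.5·0.5303²)·5.8903] / (0.5303·√5.8903)
   = [0.117219 + 0.888311] / 1.287035 = 0.781276
d₂ = d₁ − σ√T = 0.781276 − 1.287035 = -0.505759
N(d₁) = 0.782680,  N(d₂) = 0.306513,  e^(−rT) = 0.941688
E₀ = V₀·N(d₁) − D·e^(−rT)·N(d₂)
   = 300.7647·0.782680 − 267.4972·0.941688·0.306513 = 158.192197
B₀ = V₀ − E₀ = 300.7647 − 158.192197 = 142.572503
spread = −(1/T)·ln(B₀/D) − r = −(1/5.8903)·ln(142.572503/267.4972) − 0.0102 = 0.09662961
in basis points: 0.09662961 × 10⁴ = 966.2961 bp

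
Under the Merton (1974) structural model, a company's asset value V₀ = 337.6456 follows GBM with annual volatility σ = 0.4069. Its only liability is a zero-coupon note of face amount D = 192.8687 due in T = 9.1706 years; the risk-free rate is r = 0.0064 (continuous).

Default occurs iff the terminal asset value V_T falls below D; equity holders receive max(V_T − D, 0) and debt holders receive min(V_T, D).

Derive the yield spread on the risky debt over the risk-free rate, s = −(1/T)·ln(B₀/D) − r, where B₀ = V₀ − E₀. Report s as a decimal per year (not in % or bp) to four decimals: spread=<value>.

spread=0.0390

d₁ = [ln(V₀/D) + (r + σ²/2)T] / (σ√T)
   = [ln(337.6456/192.8687) + (0.0064 + 0.5·0.4069²)·9.1706] / (0.4069·√9.1706)
   = [0.559987 + 0.817869] / 1.232215 = 1.118194
d₂ = d₁ − σ√T = 1.118194 − 1.232215 = -0.114021
N(d₁) = 0.868258,  N(d₂) = 0.454611,  e^(−rT) = 0.942997
E₀ = V₀·N(d₁) − D·e^(−rT)·N(d₂)
   = 337.6456·0.868258 − 192.8687·0.942997·0.454611 = 210.481337
B₀ = V₀ − E₀ = 337.6456 − 210.481337 = 127.164263
spread = −(1/T)·ln(B₀/D) − r = −(1/9.1706)·ln(127.164263/192.8687) − 0.0064 = 0.03902015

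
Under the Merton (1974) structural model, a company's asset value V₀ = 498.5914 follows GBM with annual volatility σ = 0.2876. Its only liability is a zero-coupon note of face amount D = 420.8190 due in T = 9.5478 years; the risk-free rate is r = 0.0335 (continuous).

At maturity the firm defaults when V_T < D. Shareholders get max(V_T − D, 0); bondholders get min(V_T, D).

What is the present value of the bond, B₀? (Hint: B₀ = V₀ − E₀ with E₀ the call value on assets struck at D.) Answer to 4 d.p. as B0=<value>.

B0=245.4602

d₁ = [ln(V₀/D) + (r + σ²/2)T] / (σ√T)
   = [ln(498.5914/420.8190) + (0.0335 + 0.5·0.2876²)·9.5478] / (0.2876·√9.5478)
   = [0.169584 + 0.714719] / 0.888670 = 0.995085
d₂ = d₁ − σ√T = 0.995085 − 0.888670 = 0.106415
N(d₁) = 0.840153,  N(d₂) = 0.542374,  e^(−rT) = 0.726257
E₀ = V₀·N(d₁) − D·e^(−rT)·N(d₂)
   = 498.5914·0.840153 − 420.8190·0.726257·0.542374 = 253.131166
B₀ = V₀ − E₀ = 498.5914 − 253.131166 = 245.460234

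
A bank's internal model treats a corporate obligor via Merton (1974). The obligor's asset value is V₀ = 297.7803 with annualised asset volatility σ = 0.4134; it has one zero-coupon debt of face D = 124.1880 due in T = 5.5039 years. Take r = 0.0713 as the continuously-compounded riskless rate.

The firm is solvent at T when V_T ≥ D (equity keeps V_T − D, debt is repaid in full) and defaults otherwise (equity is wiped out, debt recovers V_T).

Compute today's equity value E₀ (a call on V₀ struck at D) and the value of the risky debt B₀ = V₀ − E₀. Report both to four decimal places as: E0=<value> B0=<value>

d₁ = [ln(V₀/D) + (r + σ²/2)T] / (σ√T)
   = [ln(297.7803/124.1880) + (0.0713 + 0.5·0.4134²)·5.5039] / (0.4134·√5.5039)
   = [0.874559 + 0.862735] / 0.969853 = 1.791297
d₂ = d₁ − σ√T = 1.791297 − 0.969853 = 0.821445
N(d₁) = 0.963377,  N(d₂) = 0.794304,  e^(−rT) = 0.675415
E₀ = V₀·N(d₁) − D·e^(−rT)·N(d₂)
   = 297.7803·0.963377 − 124.1880·0.675415·0.794304 = 220.249823
B₀ = V₀ − E₀ = 297.7803 − 220.249823 = 77.530477

E0=220.2498 B0=77.5305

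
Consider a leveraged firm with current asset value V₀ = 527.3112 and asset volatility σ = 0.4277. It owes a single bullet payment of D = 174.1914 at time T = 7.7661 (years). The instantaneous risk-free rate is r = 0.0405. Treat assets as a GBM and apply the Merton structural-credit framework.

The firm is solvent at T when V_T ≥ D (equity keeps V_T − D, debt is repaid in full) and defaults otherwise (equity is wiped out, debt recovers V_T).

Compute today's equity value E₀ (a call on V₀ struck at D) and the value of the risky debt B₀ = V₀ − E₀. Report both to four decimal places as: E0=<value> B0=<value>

E0=415.7226 B0=111.5886

d₁ = [ln(V₀/D) + (r + σ²/2)T] / (σ√T)
   = [ln(527.3112/174.1914) + (0.0405 + 0.5·0.4277²)·7.7661] / (0.4277·√7.7661)
   = [1.107636 + 1.024843] / 1.191903 = 1.789139
d₂ = d₁ − σ√T = 1.789139 − 1.191903 = 0.597236
N(d₁) = 0.963204,  N(d₂) = 0.724825,  e^(−rT) = 0.730134
E₀ = V₀·N(d₁) − D·e^(−rT)·N(d₂)
   = 527.3112·0.963204 − 174.1914·0.730134·0.724825 = 415.722634
B₀ = V₀ − E₀ = 527.3112 − 415.722634 = 111.588566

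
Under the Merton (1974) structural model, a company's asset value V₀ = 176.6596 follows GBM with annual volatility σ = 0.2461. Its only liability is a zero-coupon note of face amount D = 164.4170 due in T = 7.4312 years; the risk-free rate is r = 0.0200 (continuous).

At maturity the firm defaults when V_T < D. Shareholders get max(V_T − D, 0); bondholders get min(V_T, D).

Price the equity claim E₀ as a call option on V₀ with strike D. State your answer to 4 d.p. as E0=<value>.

E0=61.4374

d₁ = [ln(V₀/D) + (r + σ²/2)T] / (σ√T)
   = [ln(176.6596/164.4170) + (0.0200 + 0.5·0.2461²)·7.4312] / (0.2461·√7.4312)
   = [0.071819 + 0.373660] / 0.670874 = 0.664028
d₂ = d₁ − σ√T = 0.664028 − 0.670874 = -0.006847
N(d₁) = 0.746664,  N(d₂) = 0.497269,  e^(−rT) = 0.861893
E₀ = V₀·N(d₁) − D·e^(−rT)·N(d₂)
   = 176.6596·0.746664 − 164.4170·0.861893·0.497269 = 61.437428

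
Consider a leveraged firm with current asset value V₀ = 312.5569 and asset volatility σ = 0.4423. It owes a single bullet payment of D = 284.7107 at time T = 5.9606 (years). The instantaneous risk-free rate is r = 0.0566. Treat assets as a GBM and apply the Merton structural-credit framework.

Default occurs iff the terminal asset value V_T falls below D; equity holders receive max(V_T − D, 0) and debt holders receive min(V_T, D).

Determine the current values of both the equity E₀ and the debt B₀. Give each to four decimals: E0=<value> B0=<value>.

E0=168.0020 B0=144.5549

d₁ = [ln(V₀/D) + (r + σ²/2)T] / (σ√T)
   = [ln(312.5569/284.7107) + (0.0566 + 0.5·0.4423²)·5.9606] / (0.4423·√5.9606)
   = [0.093313 + 0.920404] / 1.079846 = 0.938760
d₂ = d₁ − σ√T = 0.938760 − 1.079846 = -0.141086
N(d₁) = 0.826073,  N(d₂) = 0.443901,  e^(−rT) = 0.713645
E₀ = V₀·N(d₁) − D·e^(−rT)·N(d₂)
   = 312.5569·0.826073 − 284.7107·0.713645·0.443901 = 168.002013
B₀ = V₀ − E₀ = 312.5569 − 168.002013 = 144.554887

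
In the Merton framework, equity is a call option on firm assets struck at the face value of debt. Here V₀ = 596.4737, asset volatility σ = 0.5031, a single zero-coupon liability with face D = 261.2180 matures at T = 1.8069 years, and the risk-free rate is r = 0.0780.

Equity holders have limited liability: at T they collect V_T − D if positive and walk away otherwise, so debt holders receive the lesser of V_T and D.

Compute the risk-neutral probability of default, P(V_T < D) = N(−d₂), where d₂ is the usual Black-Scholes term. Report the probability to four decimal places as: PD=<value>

d₁ = [ln(V₀/D) + (r + σ²/2)T] / (σ√T)
   = [ln(596.4737/261.2180) + (0.0780 + 0.5·0.5031²)·1.8069] / (0.5031·√1.8069)
   = [0.825680 + 0.369610] / 0.676272 = 1.767469
d₂ = d₁ − σ√T = 1.767469 − 0.676272 = 1.091197
risk-neutral PD = N(−d₂) = N(-1.091197) = 0.137593

PD=0.1376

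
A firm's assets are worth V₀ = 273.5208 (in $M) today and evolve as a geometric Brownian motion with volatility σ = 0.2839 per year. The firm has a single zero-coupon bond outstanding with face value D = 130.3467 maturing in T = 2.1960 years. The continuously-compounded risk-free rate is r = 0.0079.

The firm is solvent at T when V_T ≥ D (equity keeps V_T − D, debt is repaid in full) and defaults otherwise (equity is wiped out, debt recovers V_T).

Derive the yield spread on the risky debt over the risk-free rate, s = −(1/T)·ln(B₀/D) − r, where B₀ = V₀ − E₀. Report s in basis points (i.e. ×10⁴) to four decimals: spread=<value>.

d₁ = [ln(V₀/D) + (r + σ²/2)T] / (σ√T)
   = [ln(273.5208/130.3467) + (0.0079 + 0.5·0.2839²)·2.1960] / (0.2839·√2.1960)
   = [0.741180 + 0.105846] / 0.420709 = 2.013331
d₂ = d₁ − σ√T = 2.013331 − 0.420709 = 1.592623
N(d₁) = 0.977960,  N(d₂) = 0.944378,  e^(−rT) = 0.982801
E₀ = V₀·N(d₁) − D·e^(−rT)·N(d₂)
   = 273.5208·0.977960 − 130.3467·0.982801·0.944378 = 146.513043
B₀ = V₀ − E₀ = 273.5208 − 146.513043 = 127.007757
spread = −(1/T)·ln(B₀/D) − r = −(1/2.1960)·ln(127.007757/130.3467) − 0.0079 = 0.00391679
in basis points: 0.00391679 × 10⁴ = 39.1679 bp

spread=39.1679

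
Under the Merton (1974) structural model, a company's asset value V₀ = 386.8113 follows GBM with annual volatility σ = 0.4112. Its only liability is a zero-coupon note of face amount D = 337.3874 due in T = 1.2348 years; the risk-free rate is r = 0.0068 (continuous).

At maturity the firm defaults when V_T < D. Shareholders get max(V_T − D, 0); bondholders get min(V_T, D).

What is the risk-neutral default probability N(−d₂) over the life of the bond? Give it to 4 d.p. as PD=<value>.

PD=0.4645

d₁ = [ln(V₀/D) + (r + σ²/2)T] / (σ√T)
   = [ln(386.8113/337.3874) + (0.0068 + 0.5·0.4112²)·1.2348] / (0.4112·√1.2348)
   = [0.136705 + 0.112790] / 0.456932 = 0.546023
d₂ = d₁ − σ√T = 0.546023 − 0.456932 = 0.089091
risk-neutral PD = N(−d₂) = N(-0.089091) = 0.464505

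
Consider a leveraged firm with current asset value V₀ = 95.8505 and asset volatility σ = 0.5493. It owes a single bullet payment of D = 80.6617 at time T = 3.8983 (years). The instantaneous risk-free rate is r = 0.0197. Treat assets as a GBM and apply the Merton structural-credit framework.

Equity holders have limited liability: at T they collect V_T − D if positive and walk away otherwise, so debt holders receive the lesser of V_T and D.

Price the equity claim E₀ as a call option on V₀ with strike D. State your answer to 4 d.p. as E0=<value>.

E0=46.5729

d₁ = [ln(V₀/D) + (r + σ²/2)T] / (σ√T)
   = [ln(95.8505/80.6617) + (0.0197 + 0.5·0.5493²)·3.8983] / (0.5493·√3.8983)
   = [0.172526 + 0.664914] / 1.084544 = 0.772159
d₂ = d₁ − σ√T = 0.772159 − 1.084544 = -0.312385
N(d₁) = 0.779990,  N(d₂) = 0.377374,  e^(−rT) = 0.926078
E₀ = V₀·N(d₁) − D·e^(−rT)·N(d₂)
   = 95.8505·0.779990 − 80.6617·0.926078·0.377374 = 46.572946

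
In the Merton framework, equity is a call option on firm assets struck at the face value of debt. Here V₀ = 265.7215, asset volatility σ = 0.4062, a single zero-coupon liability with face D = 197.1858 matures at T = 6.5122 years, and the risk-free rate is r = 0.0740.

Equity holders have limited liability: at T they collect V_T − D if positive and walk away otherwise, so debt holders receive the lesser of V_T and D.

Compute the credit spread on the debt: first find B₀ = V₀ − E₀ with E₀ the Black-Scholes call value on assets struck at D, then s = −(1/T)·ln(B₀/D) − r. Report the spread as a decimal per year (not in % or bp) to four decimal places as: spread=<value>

spread=0.0314

d₁ = [ln(V₀/D) + (r + σ²/2)T] / (σ√T)
   = [ln(265.7215/197.1858) + (0.0740 + 0.5·0.4062²)·6.5122] / (0.4062·√6.5122)
   = [0.298302 + 1.019154] / 1.036582 = 1.270962
d₂ = d₁ − σ√T = 1.270962 − 1.036582 = 0.234380
N(d₁) = 0.898129,  N(d₂) = 0.592655,  e^(−rT) = 0.617607
E₀ = V₀·N(d₁) − D·e^(−rT)·N(d₂)
   = 265.7215·0.898129 − 197.1858·0.617607·0.592655 = 166.476665
B₀ = V₀ − E₀ = 265.7215 − 166.476665 = 99.244835
spread = −(1/T)·ln(B₀/D) − r = −(1/6.5122)·ln(99.244835/197.1858) − 0.0740 = 0.03142621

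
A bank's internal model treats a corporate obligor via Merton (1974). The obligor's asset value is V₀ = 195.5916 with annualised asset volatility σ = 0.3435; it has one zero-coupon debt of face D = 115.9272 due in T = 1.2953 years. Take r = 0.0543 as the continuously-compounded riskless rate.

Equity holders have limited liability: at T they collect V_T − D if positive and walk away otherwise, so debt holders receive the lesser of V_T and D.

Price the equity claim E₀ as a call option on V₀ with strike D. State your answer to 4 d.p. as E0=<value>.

E0=89.1149

d₁ = [ln(V₀/D) + (r + σ²/2)T] / (σ√T)
   = [ln(195.5916/115.9272) + (0.0543 + 0.5·0.3435²)·1.2953] / (0.3435·√1.2953)
   = [0.523066 + 0.146752] / 0.390942 = 1.713348
d₂ = d₁ − σ√T = 1.713348 − 0.390942 = 1.322406
N(d₁) = 0.956676,  N(d₂) = 0.906983,  e^(−rT) = 0.932082
E₀ = V₀·N(d₁) − D·e^(−rT)·N(d₂)
   = 195.5916·0.956676 − 115.9272·0.932082·0.906983 = 89.114876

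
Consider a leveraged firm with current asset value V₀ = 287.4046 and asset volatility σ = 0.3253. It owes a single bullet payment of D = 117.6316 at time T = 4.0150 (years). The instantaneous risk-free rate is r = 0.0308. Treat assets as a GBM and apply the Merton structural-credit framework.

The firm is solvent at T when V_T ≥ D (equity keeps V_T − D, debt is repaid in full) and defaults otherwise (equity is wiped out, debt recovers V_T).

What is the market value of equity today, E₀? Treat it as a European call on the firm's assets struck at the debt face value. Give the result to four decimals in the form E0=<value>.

E0=186.2207

d₁ = [ln(V₀/D) + (r + σ²/2)T] / (σ√T)
   = [ln(287.4046/117.6316) + (0.0308 + 0.5·0.3253²)·4.0150] / (0.3253·√4.0150)
   = [0.893333 + 0.336096] / 0.651819 = 1.886152
d₂ = d₁ − σ√T = 1.886152 − 0.651819 = 1.234333
N(d₁) = 0.970363,  N(d₂) = 0.891461,  e^(−rT) = 0.883678
E₀ = V₀·N(d₁) − D·e^(−rT)·N(d₂)
   = 287.4046·0.970363 − 117.6316·0.883678·0.891461 = 186.220715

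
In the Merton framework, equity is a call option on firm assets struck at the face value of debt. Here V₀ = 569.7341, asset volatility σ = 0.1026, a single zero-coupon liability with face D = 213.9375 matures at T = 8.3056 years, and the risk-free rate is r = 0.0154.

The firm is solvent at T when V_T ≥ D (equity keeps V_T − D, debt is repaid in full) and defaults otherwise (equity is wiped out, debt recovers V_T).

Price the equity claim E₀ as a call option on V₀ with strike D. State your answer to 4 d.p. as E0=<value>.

E0=381.4849

d₁ = [ln(V₀/D) + (r + σ²/2)T] / (σ√T)
   = [ln(569.7341/213.9375) + (0.0154 + 0.5·0.1026²)·8.3056] / (0.1026·√8.3056)
   = [0.979486 + 0.171622] / 0.295687 = 3.892988
d₂ = d₁ − σ√T = 3.892988 − 0.295687 = 3.597301
N(d₁) = 0.999950,  N(d₂) = 0.999839,  e^(−rT) = 0.879936
E₀ = V₀·N(d₁) − D·e^(−rT)·N(d₂)
   = 569.7341·0.999950 − 213.9375·0.879936·0.999839 = 381.484876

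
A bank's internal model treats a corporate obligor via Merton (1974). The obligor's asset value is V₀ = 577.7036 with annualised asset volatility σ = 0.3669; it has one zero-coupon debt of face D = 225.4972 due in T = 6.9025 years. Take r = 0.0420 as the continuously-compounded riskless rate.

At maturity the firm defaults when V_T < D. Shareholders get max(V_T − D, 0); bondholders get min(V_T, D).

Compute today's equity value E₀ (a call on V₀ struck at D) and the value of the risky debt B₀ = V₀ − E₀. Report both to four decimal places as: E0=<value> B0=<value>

d₁ = [ln(V₀/D) + (r + σ²/2)T] / (σ√T)
   = [ln(577.7036/225.4972) + (0.0420 + 0.5·0.3669²)·6.9025] / (0.3669·√6.9025)
   = [0.940753 + 0.754497] / 0.963942 = 1.758664
d₂ = d₁ − σ√T = 1.758664 − 0.963942 = 0.794722
N(d₁) = 0.960683,  N(d₂) = 0.786612,  e^(−rT) = 0.748335
E₀ = V₀·N(d₁) − D·e^(−rT)·N(d₂)
   = 577.7036·0.960683 − 225.4972·0.748335·0.786612 = 422.251087
B₀ = V₀ − E₀ = 577.7036 − 422.251087 = 155.452513

E0=422.2511 B0=155.4525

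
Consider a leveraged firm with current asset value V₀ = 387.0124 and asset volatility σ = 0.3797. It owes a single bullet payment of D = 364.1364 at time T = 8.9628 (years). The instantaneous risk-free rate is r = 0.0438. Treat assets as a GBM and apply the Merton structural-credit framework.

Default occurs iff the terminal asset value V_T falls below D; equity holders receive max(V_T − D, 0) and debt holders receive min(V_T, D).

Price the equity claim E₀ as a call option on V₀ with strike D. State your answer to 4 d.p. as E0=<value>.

d₁ = [ln(V₀/D) + (r + σ²/2)T] / (σ√T)
   = [ln(387.0124/364.1364) + (0.0438 + 0.5·0.3797²)·8.9628] / (0.3797·√8.9628)
   = [0.060928 + 1.038663] / 1.136743 = 0.967317
d₂ = d₁ − σ√T = 0.967317 − 1.136743 = -0.169426
N(d₁) = 0.833307,  N(d₂) = 0.432731,  e^(−rT) = 0.675319
E₀ = V₀·N(d₁) − D·e^(−rT)·N(d₂)
   = 387.0124·0.833307 − 364.1364·0.675319·0.432731 = 216.088258

E0=216.0883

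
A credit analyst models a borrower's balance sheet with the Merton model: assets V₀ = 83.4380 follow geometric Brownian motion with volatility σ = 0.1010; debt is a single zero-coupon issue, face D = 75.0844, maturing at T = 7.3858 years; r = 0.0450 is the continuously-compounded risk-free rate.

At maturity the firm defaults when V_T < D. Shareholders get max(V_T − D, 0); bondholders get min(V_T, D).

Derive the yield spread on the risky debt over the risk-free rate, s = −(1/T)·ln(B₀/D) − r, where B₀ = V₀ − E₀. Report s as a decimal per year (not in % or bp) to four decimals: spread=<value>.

d₁ = [ln(V₀/D) + (r + σ²/2)T] / (σ√T)
   = [ln(83.4380/75.0844) + (0.0450 + 0.5·0.1010²)·7.3858] / (0.1010·√7.3858)
   = [0.105491 + 0.370032] / 0.274486 = 1.732414
d₂ = d₁ − σ√T = 1.732414 − 0.274486 = 1.457928
N(d₁) = 0.958400,  N(d₂) = 0.927570,  e^(−rT) = 0.717228
E₀ = V₀·N(d₁) − D·e^(−rT)·N(d₂)
   = 83.4380·0.958400 − 75.0844·0.717228·0.927570 = 30.014882
B₀ = V₀ − E₀ = 83.4380 − 30.014882 = 53.423118
spread = −(1/T)·ln(B₀/D) − r = −(1/7.3858)·ln(53.423118/75.0844) − 0.0450 = 0.00108428

spread=0.0011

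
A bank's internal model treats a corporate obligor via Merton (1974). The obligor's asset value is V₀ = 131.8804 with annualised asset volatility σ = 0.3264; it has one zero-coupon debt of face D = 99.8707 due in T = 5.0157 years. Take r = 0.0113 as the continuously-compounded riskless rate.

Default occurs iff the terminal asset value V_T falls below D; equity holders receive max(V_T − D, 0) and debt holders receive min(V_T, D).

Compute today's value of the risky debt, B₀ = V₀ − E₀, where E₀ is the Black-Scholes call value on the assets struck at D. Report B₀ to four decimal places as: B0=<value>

B0=77.7116

d₁ = [ln(V₀/D) + (r + σ²/2)T] / (σ√T)
   = [ln(131.8804/99.8707) + (0.0113 + 0.5·0.3264²)·5.0157] / (0.3264·√5.0157)
   = [0.278019 + 0.323856] / 0.730998 = 0.823361
d₂ = d₁ − σ√T = 0.823361 − 0.730998 = 0.092364
N(d₁) = 0.794849,  N(d₂) = 0.536796,  e^(−rT) = 0.944899
E₀ = V₀·N(d₁) − D·e^(−rT)·N(d₂)
   = 131.8804·0.794849 − 99.8707·0.944899·0.536796 = 54.168808
B₀ = V₀ − E₀ = 131.8804 − 54.168808 = 77.711592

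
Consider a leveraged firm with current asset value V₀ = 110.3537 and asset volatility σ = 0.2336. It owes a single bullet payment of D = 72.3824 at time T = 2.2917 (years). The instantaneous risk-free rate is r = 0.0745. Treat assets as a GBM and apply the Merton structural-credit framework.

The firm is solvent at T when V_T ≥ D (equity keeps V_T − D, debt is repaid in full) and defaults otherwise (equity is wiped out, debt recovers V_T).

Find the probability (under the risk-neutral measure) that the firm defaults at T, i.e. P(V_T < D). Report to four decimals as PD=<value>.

PD=0.0670

d₁ = [ln(V₀/D) + (r + σ²/2)T] / (σ√T)
   = [ln(110.3537/72.3824) + (0.0745 + 0.5·0.2336²)·2.2917] / (0.2336·√2.2917)
   = [0.421727 + 0.233259] / 0.353632 = 1.852170
d₂ = d₁ − σ√T = 1.852170 − 0.353632 = 1.498538
risk-neutral PD = N(−d₂) = N(-1.498538) = 0.066997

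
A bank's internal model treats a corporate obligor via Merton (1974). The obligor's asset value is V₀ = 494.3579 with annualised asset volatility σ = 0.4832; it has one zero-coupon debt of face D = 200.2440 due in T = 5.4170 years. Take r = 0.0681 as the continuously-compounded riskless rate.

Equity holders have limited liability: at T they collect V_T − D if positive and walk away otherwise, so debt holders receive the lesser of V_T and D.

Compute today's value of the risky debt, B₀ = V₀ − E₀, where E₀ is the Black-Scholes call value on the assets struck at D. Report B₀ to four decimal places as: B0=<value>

B0=121.3786

d₁ = [ln(V₀/D) + (r + σ²/2)T] / (σ√T)
   = [ln(494.3579/200.2440) + (0.0681 + 0.5·0.4832²)·5.4170] / (0.4832·√5.4170)
   = [0.903723 + 1.001284] / 1.124621 = 1.693910
d₂ = d₁ − σ√T = 1.693910 − 1.124621 = 0.569289
N(d₁) = 0.954859,  N(d₂) = 0.715420,  e^(−rT) = 0.691496
E₀ = V₀·N(d₁) − D·e^(−rT)·N(d₂)
   = 494.3579·0.954859 − 200.2440·0.691496·0.715420 = 372.979271
B₀ = V₀ − E₀ = 494.3579 − 372.979271 = 121.378629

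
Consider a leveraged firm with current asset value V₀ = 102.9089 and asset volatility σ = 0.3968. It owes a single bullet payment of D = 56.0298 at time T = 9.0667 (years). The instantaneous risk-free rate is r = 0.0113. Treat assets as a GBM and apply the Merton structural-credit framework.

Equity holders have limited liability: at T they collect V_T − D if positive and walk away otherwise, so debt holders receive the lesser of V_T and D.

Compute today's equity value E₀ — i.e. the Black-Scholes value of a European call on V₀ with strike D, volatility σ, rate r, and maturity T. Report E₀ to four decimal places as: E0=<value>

E0=65.6763

d₁ = [ln(V₀/D) + (r + σ²/2)T] / (σ√T)
   = [ln(102.9089/56.0298) + (0.0113 + 0.5·0.3968²)·9.0667] / (0.3968·√9.0667)
   = [0.607960 + 0.816231] / 1.194803 = 1.191988
d₂ = d₁ − σ√T = 1.191988 − 1.194803 = -0.002815
N(d₁) = 0.883367,  N(d₂) = 0.498877,  e^(−rT) = 0.902620
E₀ = V₀·N(d₁) − D·e^(−rT)·N(d₂)
   = 102.9089·0.883367 − 56.0298·0.902620·0.498877 = 65.676316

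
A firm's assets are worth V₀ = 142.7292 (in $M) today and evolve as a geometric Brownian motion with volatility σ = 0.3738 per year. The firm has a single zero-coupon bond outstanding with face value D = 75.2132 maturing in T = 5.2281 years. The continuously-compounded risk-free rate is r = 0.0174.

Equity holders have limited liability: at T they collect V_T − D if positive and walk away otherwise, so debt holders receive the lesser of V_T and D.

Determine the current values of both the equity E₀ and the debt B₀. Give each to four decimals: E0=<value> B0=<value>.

d₁ = [ln(V₀/D) + (r + σ²/2)T] / (σ√T)
   = [ln(142.7292/75.2132) + (0.0174 + 0.5·0.3738²)·5.2281] / (0.3738·√5.2281)
   = [0.640622 + 0.456221] / 0.854695 = 1.283315
d₂ = d₁ − σ√T = 1.283315 − 0.854695 = 0.428620
N(d₁) = 0.900309,  N(d₂) = 0.665900,  e^(−rT) = 0.913046
E₀ = V₀·N(d₁) − D·e^(−rT)·N(d₂)
   = 142.7292·0.900309 − 75.2132·0.913046·0.665900 = 82.770970
B₀ = V₀ − E₀ = 142.7292 − 82.770970 = 59.958230

E0=82.7710 B0=59.9582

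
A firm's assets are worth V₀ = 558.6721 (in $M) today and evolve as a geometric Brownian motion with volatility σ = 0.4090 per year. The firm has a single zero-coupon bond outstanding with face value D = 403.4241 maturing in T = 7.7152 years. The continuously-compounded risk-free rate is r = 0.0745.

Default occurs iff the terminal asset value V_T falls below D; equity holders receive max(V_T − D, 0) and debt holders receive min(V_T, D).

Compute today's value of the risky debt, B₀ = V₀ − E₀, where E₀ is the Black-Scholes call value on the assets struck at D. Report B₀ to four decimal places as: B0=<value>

B0=182.2039

d₁ = [ln(V₀/D) + (r + σ²/2)T] / (σ√T)
   = [ln(558.6721/403.4241) + (0.0745 + 0.5·0.4090²)·7.7152] / (0.4090·√7.7152)
   = [0.325574 + 1.220086] / 1.136049 = 1.360558
d₂ = d₁ − σ√T = 1.360558 − 1.136049 = 0.224509
N(d₁) = 0.913173,  N(d₂) = 0.588820,  e^(−rT) = 0.562827
E₀ = V₀·N(d₁) − D·e^(−rT)·N(d₂)
   = 558.6721·0.913173 − 403.4241·0.562827·0.588820 = 376.468193
B₀ = V₀ − E₀ = 558.6721 − 376.468193 = 182.203907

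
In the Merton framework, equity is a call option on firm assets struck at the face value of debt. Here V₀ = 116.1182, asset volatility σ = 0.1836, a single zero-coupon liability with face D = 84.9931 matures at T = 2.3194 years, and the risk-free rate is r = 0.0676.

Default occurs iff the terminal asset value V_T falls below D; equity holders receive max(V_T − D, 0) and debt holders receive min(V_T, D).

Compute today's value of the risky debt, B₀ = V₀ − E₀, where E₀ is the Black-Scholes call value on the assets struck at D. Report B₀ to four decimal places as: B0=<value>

B0=72.1657

d₁ = [ln(V₀/D) + (r + σ²/2)T] / (σ√T)
   = [ln(116.1182/84.9931) + (0.0676 + 0.5·0.1836²)·2.3194] / (0.1836·√2.3194)
   = [0.312039 + 0.195884] / 0.279615 = 1.816506
d₂ = d₁ − σ√T = 1.816506 − 0.279615 = 1.536891
N(d₁) = 0.965354,  N(d₂) = 0.937840,  e^(−rT) = 0.854882
E₀ = V₀·N(d₁) − D·e^(−rT)·N(d₂)
   = 116.1182·0.965354 − 84.9931·0.854882·0.937840 = 43.952513
B₀ = V₀ − E₀ = 116.1182 − 43.952513 = 72.165687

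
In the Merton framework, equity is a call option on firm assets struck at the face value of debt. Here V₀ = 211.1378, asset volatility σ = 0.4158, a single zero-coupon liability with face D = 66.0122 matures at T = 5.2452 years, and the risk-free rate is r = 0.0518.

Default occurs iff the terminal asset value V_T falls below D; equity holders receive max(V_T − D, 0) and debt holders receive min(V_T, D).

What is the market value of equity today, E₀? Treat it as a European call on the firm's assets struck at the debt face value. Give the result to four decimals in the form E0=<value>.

E0=163.4438

d₁ = [ln(V₀/D) + (r + σ²/2)T] / (σ√T)
   = [ln(211.1378/66.0122) + (0.0518 + 0.5·0.4158²)·5.2452] / (0.4158·√5.2452)
   = [1.162671 + 0.725122] / 0.952282 = 1.982389
d₂ = d₁ − σ√T = 1.982389 − 0.952282 = 1.030107
N(d₁) = 0.976282,  N(d₂) = 0.848520,  e^(−rT) = 0.762082
E₀ = V₀·N(d₁) − D·e^(−rT)·N(d₂)
   = 211.1378·0.976282 − 66.0122·0.762082·0.848520 = 163.443817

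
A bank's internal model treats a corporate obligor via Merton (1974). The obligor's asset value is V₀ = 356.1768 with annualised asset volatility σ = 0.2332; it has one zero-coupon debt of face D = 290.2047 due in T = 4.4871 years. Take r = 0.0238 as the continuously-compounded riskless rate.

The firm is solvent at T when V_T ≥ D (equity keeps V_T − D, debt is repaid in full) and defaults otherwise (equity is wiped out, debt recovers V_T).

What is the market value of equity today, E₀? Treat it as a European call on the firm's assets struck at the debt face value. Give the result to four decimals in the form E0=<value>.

d₁ = [ln(V₀/D) + (r + σ²/2)T] / (σ√T)
   = [ln(356.1768/290.2047) + (0.0238 + 0.5·0.2332²)·4.4871] / (0.2332·√4.4871)
   = [0.204841 + 0.228802] / 0.493982 = 0.877851
d₂ = d₁ − σ√T = 0.877851 − 0.493982 = 0.383869
N(d₁) = 0.809988,  N(d₂) = 0.649462,  e^(−rT) = 0.898712
E₀ = V₀·N(d₁) − D·e^(−rT)·N(d₂)
   = 356.1768·0.809988 − 290.2047·0.898712·0.649462 = 119.112385

E0=119.1124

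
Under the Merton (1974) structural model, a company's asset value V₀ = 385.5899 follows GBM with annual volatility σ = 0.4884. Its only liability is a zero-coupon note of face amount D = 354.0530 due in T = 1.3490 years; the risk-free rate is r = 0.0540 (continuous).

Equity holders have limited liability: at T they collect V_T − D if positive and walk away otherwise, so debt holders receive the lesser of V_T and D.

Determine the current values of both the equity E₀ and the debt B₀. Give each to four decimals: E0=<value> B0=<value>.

d₁ = [ln(V₀/D) + (r + σ²/2)T] / (σ√T)
   = [ln(385.5899/354.0530) + (0.0540 + 0.5·0.4884²)·1.3490] / (0.4884·√1.3490)
   = [0.085328 + 0.233738] / 0.567259 = 0.562468
d₂ = d₁ − σ√T = 0.562468 − 0.567259 = -0.004791
N(d₁) = 0.713101,  N(d₂) = 0.498089,  e^(−rT) = 0.929744
E₀ = V₀·N(d₁) − D·e^(−rT)·N(d₂)
   = 385.5899·0.713101 − 354.0530·0.929744·0.498089 = 111.004579
B₀ = V₀ − E₀ = 385.5899 − 111.004579 = 274.585321

E0=111.0046 B0=274.5853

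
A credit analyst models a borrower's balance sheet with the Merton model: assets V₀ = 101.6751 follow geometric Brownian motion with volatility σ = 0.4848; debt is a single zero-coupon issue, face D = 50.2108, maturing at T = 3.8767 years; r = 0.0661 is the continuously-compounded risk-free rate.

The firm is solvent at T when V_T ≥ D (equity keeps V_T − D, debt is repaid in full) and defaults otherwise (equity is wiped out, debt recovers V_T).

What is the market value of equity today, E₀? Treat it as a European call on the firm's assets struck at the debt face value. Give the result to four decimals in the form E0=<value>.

E0=67.3986

d₁ = [ln(V₀/D) + (r + σ²/2)T] / (σ√T)
   = [ln(101.6751/50.2108) + (0.0661 + 0.5·0.4848²)·3.8767] / (0.4848·√3.8767)
   = [0.705552 + 0.711822] / 0.954539 = 1.484879
d₂ = d₁ − σ√T = 1.484879 − 0.954539 = 0.530339
N(d₁) = 0.931212,  N(d₂) = 0.702062,  e^(−rT) = 0.773949
E₀ = V₀·N(d₁) − D·e^(−rT)·N(d₂)
   = 101.6751·0.931212 − 50.2108·0.773949·0.702062 = 67.398551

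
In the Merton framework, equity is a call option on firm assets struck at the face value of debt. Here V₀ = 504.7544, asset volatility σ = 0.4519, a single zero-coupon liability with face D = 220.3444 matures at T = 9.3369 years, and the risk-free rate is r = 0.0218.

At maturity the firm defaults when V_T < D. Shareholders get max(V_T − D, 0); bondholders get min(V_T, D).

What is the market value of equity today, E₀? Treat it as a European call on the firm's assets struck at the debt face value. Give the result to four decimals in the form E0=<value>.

E0=372.8091

d₁ = [ln(V₀/D) + (r + σ²/2)T] / (σ√T)
   = [ln(504.7544/220.3444) + (0.0218 + 0.5·0.4519²)·9.3369] / (0.4519·√9.3369)
   = [0.828880 + 1.156905] / 1.380841 = 1.438099
d₂ = d₁ − σ√T = 1.438099 − 1.380841 = 0.057258
N(d₁) = 0.924797,  N(d₂) = 0.522830,  e^(−rT) = 0.815834
E₀ = V₀·N(d₁) − D·e^(−rT)·N(d₂)
   = 504.7544·0.924797 − 220.3444·0.815834·0.522830 = 372.809094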